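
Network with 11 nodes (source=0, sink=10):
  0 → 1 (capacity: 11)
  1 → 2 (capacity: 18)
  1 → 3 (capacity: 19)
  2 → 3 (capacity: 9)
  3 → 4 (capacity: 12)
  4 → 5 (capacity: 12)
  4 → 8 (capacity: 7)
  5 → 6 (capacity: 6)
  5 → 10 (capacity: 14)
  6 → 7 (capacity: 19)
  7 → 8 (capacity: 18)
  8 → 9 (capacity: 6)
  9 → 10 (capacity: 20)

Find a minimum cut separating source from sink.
Min cut value = 11, edges: (0,1)

Min cut value: 11
Partition: S = [0], T = [1, 2, 3, 4, 5, 6, 7, 8, 9, 10]
Cut edges: (0,1)

By max-flow min-cut theorem, max flow = min cut = 11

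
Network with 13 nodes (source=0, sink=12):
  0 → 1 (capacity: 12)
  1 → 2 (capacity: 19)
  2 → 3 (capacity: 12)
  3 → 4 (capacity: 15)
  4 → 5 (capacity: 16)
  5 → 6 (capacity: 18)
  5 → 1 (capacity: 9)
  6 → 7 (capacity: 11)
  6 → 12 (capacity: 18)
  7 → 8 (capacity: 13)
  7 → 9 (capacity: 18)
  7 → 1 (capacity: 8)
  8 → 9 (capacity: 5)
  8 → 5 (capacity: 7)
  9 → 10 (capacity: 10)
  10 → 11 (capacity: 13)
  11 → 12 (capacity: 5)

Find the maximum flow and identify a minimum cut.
Max flow = 12, Min cut edges: (2,3)

Maximum flow: 12
Minimum cut: (2,3)
Partition: S = [0, 1, 2], T = [3, 4, 5, 6, 7, 8, 9, 10, 11, 12]

Max-flow min-cut theorem verified: both equal 12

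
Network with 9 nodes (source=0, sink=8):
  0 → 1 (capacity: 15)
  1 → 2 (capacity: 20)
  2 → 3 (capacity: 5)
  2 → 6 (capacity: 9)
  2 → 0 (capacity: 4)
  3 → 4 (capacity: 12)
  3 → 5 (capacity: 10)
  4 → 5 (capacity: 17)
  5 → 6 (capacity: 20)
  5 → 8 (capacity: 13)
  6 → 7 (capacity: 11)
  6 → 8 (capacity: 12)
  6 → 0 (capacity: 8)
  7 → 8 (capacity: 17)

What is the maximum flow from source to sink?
Maximum flow = 14

Max flow: 14

Flow assignment:
  0 → 1: 15/15
  1 → 2: 15/20
  2 → 3: 5/5
  2 → 6: 9/9
  2 → 0: 1/4
  3 → 5: 5/10
  5 → 8: 5/13
  6 → 8: 9/12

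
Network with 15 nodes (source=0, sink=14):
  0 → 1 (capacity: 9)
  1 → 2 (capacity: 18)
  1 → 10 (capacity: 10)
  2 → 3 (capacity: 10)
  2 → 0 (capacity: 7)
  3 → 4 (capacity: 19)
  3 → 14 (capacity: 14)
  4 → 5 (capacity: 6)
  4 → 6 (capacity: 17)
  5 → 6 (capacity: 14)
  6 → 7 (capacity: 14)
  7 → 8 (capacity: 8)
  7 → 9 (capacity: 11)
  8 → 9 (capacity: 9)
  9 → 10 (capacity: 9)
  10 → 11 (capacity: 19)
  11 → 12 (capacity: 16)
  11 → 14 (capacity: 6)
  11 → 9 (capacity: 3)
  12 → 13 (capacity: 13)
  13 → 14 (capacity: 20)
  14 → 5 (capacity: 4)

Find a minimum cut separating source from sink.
Min cut value = 9, edges: (0,1)

Min cut value: 9
Partition: S = [0], T = [1, 2, 3, 4, 5, 6, 7, 8, 9, 10, 11, 12, 13, 14]
Cut edges: (0,1)

By max-flow min-cut theorem, max flow = min cut = 9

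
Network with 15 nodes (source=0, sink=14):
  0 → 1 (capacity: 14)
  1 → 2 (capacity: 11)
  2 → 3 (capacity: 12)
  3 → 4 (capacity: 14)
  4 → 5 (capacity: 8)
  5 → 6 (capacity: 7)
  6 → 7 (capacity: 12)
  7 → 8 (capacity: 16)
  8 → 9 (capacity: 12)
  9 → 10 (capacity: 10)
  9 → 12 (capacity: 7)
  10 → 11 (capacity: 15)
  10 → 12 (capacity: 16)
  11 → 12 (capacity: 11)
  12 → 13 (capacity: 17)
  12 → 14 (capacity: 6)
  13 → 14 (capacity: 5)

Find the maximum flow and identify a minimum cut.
Max flow = 7, Min cut edges: (5,6)

Maximum flow: 7
Minimum cut: (5,6)
Partition: S = [0, 1, 2, 3, 4, 5], T = [6, 7, 8, 9, 10, 11, 12, 13, 14]

Max-flow min-cut theorem verified: both equal 7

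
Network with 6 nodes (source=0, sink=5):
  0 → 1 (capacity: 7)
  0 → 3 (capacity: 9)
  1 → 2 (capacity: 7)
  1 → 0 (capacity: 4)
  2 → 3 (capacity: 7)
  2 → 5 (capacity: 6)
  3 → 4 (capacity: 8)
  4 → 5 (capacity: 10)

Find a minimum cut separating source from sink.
Min cut value = 14, edges: (2,5), (3,4)

Min cut value: 14
Partition: S = [0, 1, 2, 3], T = [4, 5]
Cut edges: (2,5), (3,4)

By max-flow min-cut theorem, max flow = min cut = 14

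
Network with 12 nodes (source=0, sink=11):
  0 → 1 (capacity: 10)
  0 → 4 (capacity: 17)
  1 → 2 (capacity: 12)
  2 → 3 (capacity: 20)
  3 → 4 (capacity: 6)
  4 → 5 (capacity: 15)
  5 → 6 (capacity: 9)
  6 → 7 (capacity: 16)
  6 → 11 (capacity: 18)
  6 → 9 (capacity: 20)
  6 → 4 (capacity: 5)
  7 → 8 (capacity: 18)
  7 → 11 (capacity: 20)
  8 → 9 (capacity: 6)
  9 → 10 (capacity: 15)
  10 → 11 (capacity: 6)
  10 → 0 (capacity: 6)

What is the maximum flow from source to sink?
Maximum flow = 9

Max flow: 9

Flow assignment:
  0 → 1: 6/10
  0 → 4: 3/17
  1 → 2: 6/12
  2 → 3: 6/20
  3 → 4: 6/6
  4 → 5: 9/15
  5 → 6: 9/9
  6 → 11: 9/18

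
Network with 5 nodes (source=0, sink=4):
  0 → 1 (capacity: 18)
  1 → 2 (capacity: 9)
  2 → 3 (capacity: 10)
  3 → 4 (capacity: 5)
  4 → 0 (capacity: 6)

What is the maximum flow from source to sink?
Maximum flow = 5

Max flow: 5

Flow assignment:
  0 → 1: 5/18
  1 → 2: 5/9
  2 → 3: 5/10
  3 → 4: 5/5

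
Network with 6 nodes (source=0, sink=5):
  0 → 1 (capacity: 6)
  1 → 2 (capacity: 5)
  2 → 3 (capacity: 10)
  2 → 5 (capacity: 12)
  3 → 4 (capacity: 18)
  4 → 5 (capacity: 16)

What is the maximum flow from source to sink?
Maximum flow = 5

Max flow: 5

Flow assignment:
  0 → 1: 5/6
  1 → 2: 5/5
  2 → 5: 5/12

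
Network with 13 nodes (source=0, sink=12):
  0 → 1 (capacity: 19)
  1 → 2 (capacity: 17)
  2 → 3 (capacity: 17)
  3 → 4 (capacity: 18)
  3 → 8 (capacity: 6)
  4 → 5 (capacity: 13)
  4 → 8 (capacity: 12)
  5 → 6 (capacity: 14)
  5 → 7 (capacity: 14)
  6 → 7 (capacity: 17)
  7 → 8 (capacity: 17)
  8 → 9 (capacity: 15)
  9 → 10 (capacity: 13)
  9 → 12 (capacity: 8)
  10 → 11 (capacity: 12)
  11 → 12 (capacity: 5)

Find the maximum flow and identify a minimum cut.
Max flow = 13, Min cut edges: (9,12), (11,12)

Maximum flow: 13
Minimum cut: (9,12), (11,12)
Partition: S = [0, 1, 2, 3, 4, 5, 6, 7, 8, 9, 10, 11], T = [12]

Max-flow min-cut theorem verified: both equal 13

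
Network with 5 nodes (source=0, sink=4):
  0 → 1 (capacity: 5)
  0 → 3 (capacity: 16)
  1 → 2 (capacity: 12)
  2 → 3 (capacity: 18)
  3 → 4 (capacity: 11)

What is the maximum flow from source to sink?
Maximum flow = 11

Max flow: 11

Flow assignment:
  0 → 1: 5/5
  0 → 3: 6/16
  1 → 2: 5/12
  2 → 3: 5/18
  3 → 4: 11/11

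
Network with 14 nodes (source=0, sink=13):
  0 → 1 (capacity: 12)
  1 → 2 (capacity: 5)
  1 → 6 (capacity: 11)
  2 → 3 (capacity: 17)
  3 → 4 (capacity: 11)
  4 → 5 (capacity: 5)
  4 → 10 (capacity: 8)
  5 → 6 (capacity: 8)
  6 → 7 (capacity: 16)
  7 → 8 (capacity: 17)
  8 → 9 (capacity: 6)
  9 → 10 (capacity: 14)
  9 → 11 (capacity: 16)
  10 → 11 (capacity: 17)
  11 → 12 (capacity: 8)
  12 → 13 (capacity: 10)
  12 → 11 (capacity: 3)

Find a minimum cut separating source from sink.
Min cut value = 8, edges: (11,12)

Min cut value: 8
Partition: S = [0, 1, 2, 3, 4, 5, 6, 7, 8, 9, 10, 11], T = [12, 13]
Cut edges: (11,12)

By max-flow min-cut theorem, max flow = min cut = 8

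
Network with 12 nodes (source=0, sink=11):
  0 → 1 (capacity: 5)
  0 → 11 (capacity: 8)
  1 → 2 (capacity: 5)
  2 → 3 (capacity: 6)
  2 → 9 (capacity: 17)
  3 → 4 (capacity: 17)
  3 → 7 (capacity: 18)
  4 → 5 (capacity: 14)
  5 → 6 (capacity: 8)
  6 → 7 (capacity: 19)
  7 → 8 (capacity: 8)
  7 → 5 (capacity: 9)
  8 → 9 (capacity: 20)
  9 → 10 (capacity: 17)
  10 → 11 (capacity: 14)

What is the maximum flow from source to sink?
Maximum flow = 13

Max flow: 13

Flow assignment:
  0 → 1: 5/5
  0 → 11: 8/8
  1 → 2: 5/5
  2 → 9: 5/17
  9 → 10: 5/17
  10 → 11: 5/14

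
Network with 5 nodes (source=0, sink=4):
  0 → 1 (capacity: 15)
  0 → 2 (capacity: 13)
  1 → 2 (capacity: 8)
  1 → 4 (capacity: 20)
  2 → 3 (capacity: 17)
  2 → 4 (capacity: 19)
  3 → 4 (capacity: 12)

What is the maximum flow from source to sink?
Maximum flow = 28

Max flow: 28

Flow assignment:
  0 → 1: 15/15
  0 → 2: 13/13
  1 → 4: 15/20
  2 → 4: 13/19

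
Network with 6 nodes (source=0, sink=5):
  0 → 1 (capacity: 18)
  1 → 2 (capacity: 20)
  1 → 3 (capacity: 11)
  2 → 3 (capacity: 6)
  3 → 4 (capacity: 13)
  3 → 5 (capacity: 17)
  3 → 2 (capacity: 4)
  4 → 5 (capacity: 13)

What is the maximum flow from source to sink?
Maximum flow = 17

Max flow: 17

Flow assignment:
  0 → 1: 17/18
  1 → 2: 6/20
  1 → 3: 11/11
  2 → 3: 6/6
  3 → 5: 17/17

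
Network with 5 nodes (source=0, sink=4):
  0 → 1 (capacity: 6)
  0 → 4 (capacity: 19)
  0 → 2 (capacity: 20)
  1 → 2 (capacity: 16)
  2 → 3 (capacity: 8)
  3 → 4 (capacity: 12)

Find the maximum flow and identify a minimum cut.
Max flow = 27, Min cut edges: (0,4), (2,3)

Maximum flow: 27
Minimum cut: (0,4), (2,3)
Partition: S = [0, 1, 2], T = [3, 4]

Max-flow min-cut theorem verified: both equal 27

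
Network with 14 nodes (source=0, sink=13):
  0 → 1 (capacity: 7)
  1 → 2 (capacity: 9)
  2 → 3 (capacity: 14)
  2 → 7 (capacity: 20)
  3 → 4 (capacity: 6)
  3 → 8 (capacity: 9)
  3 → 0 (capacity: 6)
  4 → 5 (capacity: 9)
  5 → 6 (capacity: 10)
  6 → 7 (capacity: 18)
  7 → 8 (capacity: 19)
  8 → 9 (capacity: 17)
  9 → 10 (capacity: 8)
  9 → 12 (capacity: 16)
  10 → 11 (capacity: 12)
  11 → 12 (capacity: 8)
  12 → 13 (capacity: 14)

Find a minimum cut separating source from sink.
Min cut value = 7, edges: (0,1)

Min cut value: 7
Partition: S = [0], T = [1, 2, 3, 4, 5, 6, 7, 8, 9, 10, 11, 12, 13]
Cut edges: (0,1)

By max-flow min-cut theorem, max flow = min cut = 7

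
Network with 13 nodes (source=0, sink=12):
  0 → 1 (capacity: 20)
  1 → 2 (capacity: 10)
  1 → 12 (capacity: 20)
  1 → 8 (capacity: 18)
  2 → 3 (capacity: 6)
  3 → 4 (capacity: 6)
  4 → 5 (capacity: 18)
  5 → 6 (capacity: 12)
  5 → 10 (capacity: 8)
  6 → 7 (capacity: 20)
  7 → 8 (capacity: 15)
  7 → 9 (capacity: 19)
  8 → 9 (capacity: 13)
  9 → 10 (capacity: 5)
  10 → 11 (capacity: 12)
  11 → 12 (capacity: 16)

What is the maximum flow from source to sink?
Maximum flow = 20

Max flow: 20

Flow assignment:
  0 → 1: 20/20
  1 → 12: 20/20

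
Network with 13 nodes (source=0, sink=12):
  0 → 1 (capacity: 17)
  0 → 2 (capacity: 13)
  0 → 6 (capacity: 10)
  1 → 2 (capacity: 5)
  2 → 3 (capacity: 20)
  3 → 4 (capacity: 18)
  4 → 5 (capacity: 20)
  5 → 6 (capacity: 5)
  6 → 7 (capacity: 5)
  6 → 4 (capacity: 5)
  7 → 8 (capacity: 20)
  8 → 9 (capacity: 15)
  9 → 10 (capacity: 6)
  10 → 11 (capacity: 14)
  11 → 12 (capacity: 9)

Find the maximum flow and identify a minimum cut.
Max flow = 5, Min cut edges: (6,7)

Maximum flow: 5
Minimum cut: (6,7)
Partition: S = [0, 1, 2, 3, 4, 5, 6], T = [7, 8, 9, 10, 11, 12]

Max-flow min-cut theorem verified: both equal 5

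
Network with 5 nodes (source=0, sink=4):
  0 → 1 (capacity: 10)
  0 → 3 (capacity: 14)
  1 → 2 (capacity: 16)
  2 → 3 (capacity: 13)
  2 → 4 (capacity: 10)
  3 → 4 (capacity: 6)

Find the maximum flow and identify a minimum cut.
Max flow = 16, Min cut edges: (2,4), (3,4)

Maximum flow: 16
Minimum cut: (2,4), (3,4)
Partition: S = [0, 1, 2, 3], T = [4]

Max-flow min-cut theorem verified: both equal 16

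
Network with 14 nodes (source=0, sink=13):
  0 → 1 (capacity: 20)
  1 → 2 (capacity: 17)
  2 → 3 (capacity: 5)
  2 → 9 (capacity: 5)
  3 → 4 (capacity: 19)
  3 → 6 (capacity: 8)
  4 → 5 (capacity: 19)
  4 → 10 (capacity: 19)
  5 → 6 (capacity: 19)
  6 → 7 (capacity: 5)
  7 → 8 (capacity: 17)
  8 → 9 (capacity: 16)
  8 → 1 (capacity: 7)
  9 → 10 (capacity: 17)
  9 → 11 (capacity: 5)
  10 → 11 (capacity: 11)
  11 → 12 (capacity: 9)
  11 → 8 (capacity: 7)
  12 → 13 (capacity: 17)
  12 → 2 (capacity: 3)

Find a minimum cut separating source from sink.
Min cut value = 9, edges: (11,12)

Min cut value: 9
Partition: S = [0, 1, 2, 3, 4, 5, 6, 7, 8, 9, 10, 11], T = [12, 13]
Cut edges: (11,12)

By max-flow min-cut theorem, max flow = min cut = 9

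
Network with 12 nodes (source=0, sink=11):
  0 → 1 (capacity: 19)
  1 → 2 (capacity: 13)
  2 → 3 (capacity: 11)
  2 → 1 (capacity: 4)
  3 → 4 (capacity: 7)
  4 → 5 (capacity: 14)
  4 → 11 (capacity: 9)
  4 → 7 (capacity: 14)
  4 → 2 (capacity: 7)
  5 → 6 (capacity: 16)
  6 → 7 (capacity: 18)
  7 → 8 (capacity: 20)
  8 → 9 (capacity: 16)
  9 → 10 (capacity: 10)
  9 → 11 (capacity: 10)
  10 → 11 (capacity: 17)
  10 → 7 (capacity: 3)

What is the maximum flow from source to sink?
Maximum flow = 7

Max flow: 7

Flow assignment:
  0 → 1: 7/19
  1 → 2: 7/13
  2 → 3: 7/11
  3 → 4: 7/7
  4 → 11: 7/9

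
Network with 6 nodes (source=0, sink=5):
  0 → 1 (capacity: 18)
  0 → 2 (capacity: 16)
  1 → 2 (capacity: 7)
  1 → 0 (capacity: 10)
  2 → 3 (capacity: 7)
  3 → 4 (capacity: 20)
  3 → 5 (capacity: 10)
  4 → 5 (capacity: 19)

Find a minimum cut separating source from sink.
Min cut value = 7, edges: (2,3)

Min cut value: 7
Partition: S = [0, 1, 2], T = [3, 4, 5]
Cut edges: (2,3)

By max-flow min-cut theorem, max flow = min cut = 7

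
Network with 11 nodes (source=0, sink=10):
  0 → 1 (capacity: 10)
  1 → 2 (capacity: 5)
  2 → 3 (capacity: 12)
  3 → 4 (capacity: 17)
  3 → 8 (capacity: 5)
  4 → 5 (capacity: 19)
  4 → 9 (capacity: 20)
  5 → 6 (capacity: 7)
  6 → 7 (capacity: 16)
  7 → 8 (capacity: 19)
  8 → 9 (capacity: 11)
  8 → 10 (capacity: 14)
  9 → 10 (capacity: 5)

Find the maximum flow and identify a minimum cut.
Max flow = 5, Min cut edges: (1,2)

Maximum flow: 5
Minimum cut: (1,2)
Partition: S = [0, 1], T = [2, 3, 4, 5, 6, 7, 8, 9, 10]

Max-flow min-cut theorem verified: both equal 5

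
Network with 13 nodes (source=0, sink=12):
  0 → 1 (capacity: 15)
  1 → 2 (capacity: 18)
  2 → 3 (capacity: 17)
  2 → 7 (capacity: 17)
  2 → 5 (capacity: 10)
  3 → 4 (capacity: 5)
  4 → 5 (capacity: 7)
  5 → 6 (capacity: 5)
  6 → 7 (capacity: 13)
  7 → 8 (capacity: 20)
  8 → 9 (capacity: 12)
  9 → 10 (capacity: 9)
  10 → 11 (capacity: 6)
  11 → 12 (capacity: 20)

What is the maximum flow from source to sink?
Maximum flow = 6

Max flow: 6

Flow assignment:
  0 → 1: 6/15
  1 → 2: 6/18
  2 → 7: 6/17
  7 → 8: 6/20
  8 → 9: 6/12
  9 → 10: 6/9
  10 → 11: 6/6
  11 → 12: 6/20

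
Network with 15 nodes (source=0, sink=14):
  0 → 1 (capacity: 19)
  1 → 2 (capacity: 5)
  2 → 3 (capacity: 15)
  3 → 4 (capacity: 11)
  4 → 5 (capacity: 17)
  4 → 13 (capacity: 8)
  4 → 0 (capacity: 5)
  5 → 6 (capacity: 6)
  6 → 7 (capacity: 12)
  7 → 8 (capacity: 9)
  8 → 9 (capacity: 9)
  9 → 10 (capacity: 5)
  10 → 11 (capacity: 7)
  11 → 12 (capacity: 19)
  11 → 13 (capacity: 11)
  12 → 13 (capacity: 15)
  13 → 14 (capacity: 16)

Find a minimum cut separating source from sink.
Min cut value = 5, edges: (1,2)

Min cut value: 5
Partition: S = [0, 1], T = [2, 3, 4, 5, 6, 7, 8, 9, 10, 11, 12, 13, 14]
Cut edges: (1,2)

By max-flow min-cut theorem, max flow = min cut = 5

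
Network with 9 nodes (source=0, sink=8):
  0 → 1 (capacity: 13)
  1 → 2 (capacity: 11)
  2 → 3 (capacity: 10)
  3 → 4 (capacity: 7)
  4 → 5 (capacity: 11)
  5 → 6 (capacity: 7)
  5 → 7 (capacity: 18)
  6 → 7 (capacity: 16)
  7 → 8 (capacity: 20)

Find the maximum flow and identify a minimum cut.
Max flow = 7, Min cut edges: (3,4)

Maximum flow: 7
Minimum cut: (3,4)
Partition: S = [0, 1, 2, 3], T = [4, 5, 6, 7, 8]

Max-flow min-cut theorem verified: both equal 7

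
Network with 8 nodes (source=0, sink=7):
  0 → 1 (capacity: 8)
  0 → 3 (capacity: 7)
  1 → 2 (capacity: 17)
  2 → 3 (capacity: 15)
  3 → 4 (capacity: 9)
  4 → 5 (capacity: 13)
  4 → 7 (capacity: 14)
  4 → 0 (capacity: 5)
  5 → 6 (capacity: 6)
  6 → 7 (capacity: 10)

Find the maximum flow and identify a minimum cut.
Max flow = 9, Min cut edges: (3,4)

Maximum flow: 9
Minimum cut: (3,4)
Partition: S = [0, 1, 2, 3], T = [4, 5, 6, 7]

Max-flow min-cut theorem verified: both equal 9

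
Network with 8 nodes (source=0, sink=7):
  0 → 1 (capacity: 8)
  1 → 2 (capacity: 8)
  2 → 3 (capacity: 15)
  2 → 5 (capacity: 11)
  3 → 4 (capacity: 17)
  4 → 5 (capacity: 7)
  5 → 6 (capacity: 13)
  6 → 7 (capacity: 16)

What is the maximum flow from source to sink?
Maximum flow = 8

Max flow: 8

Flow assignment:
  0 → 1: 8/8
  1 → 2: 8/8
  2 → 5: 8/11
  5 → 6: 8/13
  6 → 7: 8/16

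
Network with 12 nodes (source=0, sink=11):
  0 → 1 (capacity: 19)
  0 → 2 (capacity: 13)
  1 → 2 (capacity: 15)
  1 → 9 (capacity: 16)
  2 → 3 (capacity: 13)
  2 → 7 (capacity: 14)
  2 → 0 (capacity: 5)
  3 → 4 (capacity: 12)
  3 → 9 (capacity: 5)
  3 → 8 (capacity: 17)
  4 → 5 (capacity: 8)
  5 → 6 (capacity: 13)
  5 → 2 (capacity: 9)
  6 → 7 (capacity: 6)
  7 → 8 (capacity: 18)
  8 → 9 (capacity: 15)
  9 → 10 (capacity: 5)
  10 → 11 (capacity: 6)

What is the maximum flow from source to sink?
Maximum flow = 5

Max flow: 5

Flow assignment:
  0 → 1: 3/19
  0 → 2: 2/13
  1 → 2: 3/15
  2 → 3: 2/13
  2 → 7: 3/14
  3 → 8: 2/17
  7 → 8: 3/18
  8 → 9: 5/15
  9 → 10: 5/5
  10 → 11: 5/6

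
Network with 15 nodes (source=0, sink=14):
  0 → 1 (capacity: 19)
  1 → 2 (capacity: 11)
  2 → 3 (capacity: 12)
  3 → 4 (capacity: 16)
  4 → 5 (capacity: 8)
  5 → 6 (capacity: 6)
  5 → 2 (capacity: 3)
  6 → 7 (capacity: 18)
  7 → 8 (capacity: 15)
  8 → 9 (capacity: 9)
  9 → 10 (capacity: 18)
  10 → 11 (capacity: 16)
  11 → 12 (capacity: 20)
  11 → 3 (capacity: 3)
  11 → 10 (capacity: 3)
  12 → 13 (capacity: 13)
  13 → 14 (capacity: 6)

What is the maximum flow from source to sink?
Maximum flow = 6

Max flow: 6

Flow assignment:
  0 → 1: 6/19
  1 → 2: 6/11
  2 → 3: 8/12
  3 → 4: 8/16
  4 → 5: 8/8
  5 → 6: 6/6
  5 → 2: 2/3
  6 → 7: 6/18
  7 → 8: 6/15
  8 → 9: 6/9
  9 → 10: 6/18
  10 → 11: 6/16
  11 → 12: 6/20
  12 → 13: 6/13
  13 → 14: 6/6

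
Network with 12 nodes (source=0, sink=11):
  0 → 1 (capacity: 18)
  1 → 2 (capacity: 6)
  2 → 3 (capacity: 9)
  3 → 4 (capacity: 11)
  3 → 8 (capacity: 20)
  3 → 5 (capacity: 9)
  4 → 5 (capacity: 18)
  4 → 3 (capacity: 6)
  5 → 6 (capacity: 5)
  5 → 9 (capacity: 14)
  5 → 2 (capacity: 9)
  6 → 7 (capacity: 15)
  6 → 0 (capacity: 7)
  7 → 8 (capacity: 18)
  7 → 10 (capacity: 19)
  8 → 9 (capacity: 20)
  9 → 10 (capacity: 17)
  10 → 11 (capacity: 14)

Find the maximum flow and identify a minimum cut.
Max flow = 6, Min cut edges: (1,2)

Maximum flow: 6
Minimum cut: (1,2)
Partition: S = [0, 1], T = [2, 3, 4, 5, 6, 7, 8, 9, 10, 11]

Max-flow min-cut theorem verified: both equal 6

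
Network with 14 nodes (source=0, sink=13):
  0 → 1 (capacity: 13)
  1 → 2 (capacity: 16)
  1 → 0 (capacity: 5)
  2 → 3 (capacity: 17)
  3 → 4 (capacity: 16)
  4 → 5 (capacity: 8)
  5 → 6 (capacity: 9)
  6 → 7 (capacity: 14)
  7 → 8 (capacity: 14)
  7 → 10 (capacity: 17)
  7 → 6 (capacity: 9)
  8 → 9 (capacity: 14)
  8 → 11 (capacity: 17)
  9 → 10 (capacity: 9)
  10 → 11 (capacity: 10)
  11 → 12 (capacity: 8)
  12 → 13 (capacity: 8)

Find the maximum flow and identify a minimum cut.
Max flow = 8, Min cut edges: (12,13)

Maximum flow: 8
Minimum cut: (12,13)
Partition: S = [0, 1, 2, 3, 4, 5, 6, 7, 8, 9, 10, 11, 12], T = [13]

Max-flow min-cut theorem verified: both equal 8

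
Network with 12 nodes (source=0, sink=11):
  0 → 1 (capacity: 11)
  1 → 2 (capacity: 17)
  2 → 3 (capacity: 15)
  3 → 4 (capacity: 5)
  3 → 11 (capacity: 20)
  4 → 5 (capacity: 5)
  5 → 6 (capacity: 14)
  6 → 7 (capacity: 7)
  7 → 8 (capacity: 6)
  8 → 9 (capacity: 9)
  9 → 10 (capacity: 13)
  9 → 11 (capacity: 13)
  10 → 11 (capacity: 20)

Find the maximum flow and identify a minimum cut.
Max flow = 11, Min cut edges: (0,1)

Maximum flow: 11
Minimum cut: (0,1)
Partition: S = [0], T = [1, 2, 3, 4, 5, 6, 7, 8, 9, 10, 11]

Max-flow min-cut theorem verified: both equal 11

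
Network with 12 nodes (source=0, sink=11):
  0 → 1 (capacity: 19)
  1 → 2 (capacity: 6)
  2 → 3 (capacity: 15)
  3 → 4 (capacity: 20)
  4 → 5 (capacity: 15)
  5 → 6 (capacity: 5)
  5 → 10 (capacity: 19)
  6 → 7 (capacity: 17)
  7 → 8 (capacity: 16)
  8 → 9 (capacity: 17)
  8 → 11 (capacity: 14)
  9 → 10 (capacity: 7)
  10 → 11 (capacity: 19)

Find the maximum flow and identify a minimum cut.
Max flow = 6, Min cut edges: (1,2)

Maximum flow: 6
Minimum cut: (1,2)
Partition: S = [0, 1], T = [2, 3, 4, 5, 6, 7, 8, 9, 10, 11]

Max-flow min-cut theorem verified: both equal 6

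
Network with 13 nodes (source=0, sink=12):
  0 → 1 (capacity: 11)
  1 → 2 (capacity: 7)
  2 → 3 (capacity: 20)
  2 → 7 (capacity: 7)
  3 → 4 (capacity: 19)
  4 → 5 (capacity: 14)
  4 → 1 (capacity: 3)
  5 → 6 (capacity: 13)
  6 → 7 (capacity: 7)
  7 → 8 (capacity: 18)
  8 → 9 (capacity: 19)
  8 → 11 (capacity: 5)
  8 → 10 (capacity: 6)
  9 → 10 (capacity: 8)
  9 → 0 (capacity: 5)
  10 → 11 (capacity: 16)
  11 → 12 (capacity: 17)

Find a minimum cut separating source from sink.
Min cut value = 7, edges: (1,2)

Min cut value: 7
Partition: S = [0, 1], T = [2, 3, 4, 5, 6, 7, 8, 9, 10, 11, 12]
Cut edges: (1,2)

By max-flow min-cut theorem, max flow = min cut = 7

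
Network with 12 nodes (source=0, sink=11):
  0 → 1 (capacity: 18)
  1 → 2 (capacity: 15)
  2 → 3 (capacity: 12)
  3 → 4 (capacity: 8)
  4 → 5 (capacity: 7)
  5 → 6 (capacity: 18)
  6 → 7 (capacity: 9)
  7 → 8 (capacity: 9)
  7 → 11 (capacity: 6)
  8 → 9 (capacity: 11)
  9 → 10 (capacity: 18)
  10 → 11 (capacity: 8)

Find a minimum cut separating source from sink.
Min cut value = 7, edges: (4,5)

Min cut value: 7
Partition: S = [0, 1, 2, 3, 4], T = [5, 6, 7, 8, 9, 10, 11]
Cut edges: (4,5)

By max-flow min-cut theorem, max flow = min cut = 7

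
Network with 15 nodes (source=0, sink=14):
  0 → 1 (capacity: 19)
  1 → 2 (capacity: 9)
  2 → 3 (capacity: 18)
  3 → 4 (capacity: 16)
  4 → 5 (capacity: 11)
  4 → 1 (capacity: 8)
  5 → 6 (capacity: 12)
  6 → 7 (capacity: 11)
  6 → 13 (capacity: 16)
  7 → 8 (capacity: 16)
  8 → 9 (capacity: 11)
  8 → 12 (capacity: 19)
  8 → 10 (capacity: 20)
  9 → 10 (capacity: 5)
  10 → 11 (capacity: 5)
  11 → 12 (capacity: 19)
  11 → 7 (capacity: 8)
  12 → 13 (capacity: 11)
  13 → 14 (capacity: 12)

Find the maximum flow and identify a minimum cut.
Max flow = 9, Min cut edges: (1,2)

Maximum flow: 9
Minimum cut: (1,2)
Partition: S = [0, 1], T = [2, 3, 4, 5, 6, 7, 8, 9, 10, 11, 12, 13, 14]

Max-flow min-cut theorem verified: both equal 9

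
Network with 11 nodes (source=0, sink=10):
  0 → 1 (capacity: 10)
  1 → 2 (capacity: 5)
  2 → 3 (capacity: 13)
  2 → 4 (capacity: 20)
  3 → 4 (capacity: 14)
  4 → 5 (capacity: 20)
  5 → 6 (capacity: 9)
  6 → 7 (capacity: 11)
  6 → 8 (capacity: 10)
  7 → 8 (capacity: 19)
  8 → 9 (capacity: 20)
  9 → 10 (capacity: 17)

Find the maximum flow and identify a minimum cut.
Max flow = 5, Min cut edges: (1,2)

Maximum flow: 5
Minimum cut: (1,2)
Partition: S = [0, 1], T = [2, 3, 4, 5, 6, 7, 8, 9, 10]

Max-flow min-cut theorem verified: both equal 5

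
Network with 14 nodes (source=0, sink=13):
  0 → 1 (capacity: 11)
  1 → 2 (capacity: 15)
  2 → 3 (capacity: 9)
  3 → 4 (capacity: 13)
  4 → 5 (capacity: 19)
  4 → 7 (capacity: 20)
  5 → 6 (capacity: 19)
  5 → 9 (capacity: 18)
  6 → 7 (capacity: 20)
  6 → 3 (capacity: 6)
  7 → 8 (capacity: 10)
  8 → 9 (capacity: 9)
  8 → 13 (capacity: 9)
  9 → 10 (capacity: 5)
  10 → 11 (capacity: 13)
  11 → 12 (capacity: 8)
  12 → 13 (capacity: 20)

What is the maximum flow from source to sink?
Maximum flow = 9

Max flow: 9

Flow assignment:
  0 → 1: 9/11
  1 → 2: 9/15
  2 → 3: 9/9
  3 → 4: 9/13
  4 → 7: 9/20
  7 → 8: 9/10
  8 → 13: 9/9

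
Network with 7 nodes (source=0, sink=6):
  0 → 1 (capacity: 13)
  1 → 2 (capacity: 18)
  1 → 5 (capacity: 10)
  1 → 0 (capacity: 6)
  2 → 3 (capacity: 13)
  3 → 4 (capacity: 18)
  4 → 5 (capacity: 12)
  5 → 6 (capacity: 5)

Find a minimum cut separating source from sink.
Min cut value = 5, edges: (5,6)

Min cut value: 5
Partition: S = [0, 1, 2, 3, 4, 5], T = [6]
Cut edges: (5,6)

By max-flow min-cut theorem, max flow = min cut = 5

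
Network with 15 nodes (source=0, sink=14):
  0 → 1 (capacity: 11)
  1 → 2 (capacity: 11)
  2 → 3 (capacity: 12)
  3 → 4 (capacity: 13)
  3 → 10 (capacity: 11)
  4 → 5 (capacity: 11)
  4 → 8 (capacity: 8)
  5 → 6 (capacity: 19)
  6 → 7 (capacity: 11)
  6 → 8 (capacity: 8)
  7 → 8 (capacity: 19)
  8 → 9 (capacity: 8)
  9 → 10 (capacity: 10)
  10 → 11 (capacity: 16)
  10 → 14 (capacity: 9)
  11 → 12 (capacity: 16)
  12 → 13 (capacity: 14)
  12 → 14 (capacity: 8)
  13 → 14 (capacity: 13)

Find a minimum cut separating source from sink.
Min cut value = 11, edges: (1,2)

Min cut value: 11
Partition: S = [0, 1], T = [2, 3, 4, 5, 6, 7, 8, 9, 10, 11, 12, 13, 14]
Cut edges: (1,2)

By max-flow min-cut theorem, max flow = min cut = 11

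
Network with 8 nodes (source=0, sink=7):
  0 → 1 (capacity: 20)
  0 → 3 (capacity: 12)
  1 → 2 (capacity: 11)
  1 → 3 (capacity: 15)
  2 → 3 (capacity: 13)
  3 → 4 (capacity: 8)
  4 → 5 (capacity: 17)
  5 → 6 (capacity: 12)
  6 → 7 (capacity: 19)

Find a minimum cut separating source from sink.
Min cut value = 8, edges: (3,4)

Min cut value: 8
Partition: S = [0, 1, 2, 3], T = [4, 5, 6, 7]
Cut edges: (3,4)

By max-flow min-cut theorem, max flow = min cut = 8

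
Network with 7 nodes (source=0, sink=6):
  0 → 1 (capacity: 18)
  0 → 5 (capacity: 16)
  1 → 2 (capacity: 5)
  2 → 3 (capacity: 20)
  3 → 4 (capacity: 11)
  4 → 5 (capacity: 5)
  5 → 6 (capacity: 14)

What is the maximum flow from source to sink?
Maximum flow = 14

Max flow: 14

Flow assignment:
  0 → 1: 5/18
  0 → 5: 9/16
  1 → 2: 5/5
  2 → 3: 5/20
  3 → 4: 5/11
  4 → 5: 5/5
  5 → 6: 14/14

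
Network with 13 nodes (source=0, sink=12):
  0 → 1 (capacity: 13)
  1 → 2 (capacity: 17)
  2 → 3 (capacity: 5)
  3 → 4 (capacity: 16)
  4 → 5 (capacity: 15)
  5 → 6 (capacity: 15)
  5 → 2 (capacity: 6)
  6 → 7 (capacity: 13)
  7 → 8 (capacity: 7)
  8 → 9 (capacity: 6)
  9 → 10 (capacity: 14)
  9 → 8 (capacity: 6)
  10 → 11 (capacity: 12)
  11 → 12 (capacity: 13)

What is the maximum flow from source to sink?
Maximum flow = 5

Max flow: 5

Flow assignment:
  0 → 1: 5/13
  1 → 2: 5/17
  2 → 3: 5/5
  3 → 4: 5/16
  4 → 5: 5/15
  5 → 6: 5/15
  6 → 7: 5/13
  7 → 8: 5/7
  8 → 9: 5/6
  9 → 10: 5/14
  10 → 11: 5/12
  11 → 12: 5/13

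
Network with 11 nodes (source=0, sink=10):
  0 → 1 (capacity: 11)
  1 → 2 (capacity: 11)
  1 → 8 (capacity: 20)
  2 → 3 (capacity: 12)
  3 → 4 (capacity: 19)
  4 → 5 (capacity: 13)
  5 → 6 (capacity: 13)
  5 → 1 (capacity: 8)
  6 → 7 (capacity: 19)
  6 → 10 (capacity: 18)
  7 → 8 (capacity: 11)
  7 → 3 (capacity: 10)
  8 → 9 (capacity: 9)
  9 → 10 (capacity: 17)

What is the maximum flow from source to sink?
Maximum flow = 11

Max flow: 11

Flow assignment:
  0 → 1: 11/11
  1 → 2: 2/11
  1 → 8: 9/20
  2 → 3: 2/12
  3 → 4: 2/19
  4 → 5: 2/13
  5 → 6: 2/13
  6 → 10: 2/18
  8 → 9: 9/9
  9 → 10: 9/17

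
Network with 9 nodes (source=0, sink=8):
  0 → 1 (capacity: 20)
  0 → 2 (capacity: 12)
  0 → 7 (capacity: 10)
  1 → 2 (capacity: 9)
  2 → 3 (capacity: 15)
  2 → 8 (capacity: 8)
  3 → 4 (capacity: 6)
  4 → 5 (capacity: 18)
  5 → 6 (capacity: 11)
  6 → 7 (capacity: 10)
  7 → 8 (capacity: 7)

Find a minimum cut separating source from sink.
Min cut value = 15, edges: (2,8), (7,8)

Min cut value: 15
Partition: S = [0, 1, 2, 3, 4, 5, 6, 7], T = [8]
Cut edges: (2,8), (7,8)

By max-flow min-cut theorem, max flow = min cut = 15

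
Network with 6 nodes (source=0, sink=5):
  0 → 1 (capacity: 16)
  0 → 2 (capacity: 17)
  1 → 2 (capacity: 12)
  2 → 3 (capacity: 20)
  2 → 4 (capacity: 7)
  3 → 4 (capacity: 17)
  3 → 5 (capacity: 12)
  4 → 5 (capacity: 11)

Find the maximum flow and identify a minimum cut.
Max flow = 23, Min cut edges: (3,5), (4,5)

Maximum flow: 23
Minimum cut: (3,5), (4,5)
Partition: S = [0, 1, 2, 3, 4], T = [5]

Max-flow min-cut theorem verified: both equal 23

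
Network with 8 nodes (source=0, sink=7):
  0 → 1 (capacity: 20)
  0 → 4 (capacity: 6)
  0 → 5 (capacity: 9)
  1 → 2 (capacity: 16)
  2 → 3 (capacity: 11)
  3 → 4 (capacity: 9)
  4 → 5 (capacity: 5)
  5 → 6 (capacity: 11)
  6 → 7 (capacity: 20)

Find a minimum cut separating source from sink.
Min cut value = 11, edges: (5,6)

Min cut value: 11
Partition: S = [0, 1, 2, 3, 4, 5], T = [6, 7]
Cut edges: (5,6)

By max-flow min-cut theorem, max flow = min cut = 11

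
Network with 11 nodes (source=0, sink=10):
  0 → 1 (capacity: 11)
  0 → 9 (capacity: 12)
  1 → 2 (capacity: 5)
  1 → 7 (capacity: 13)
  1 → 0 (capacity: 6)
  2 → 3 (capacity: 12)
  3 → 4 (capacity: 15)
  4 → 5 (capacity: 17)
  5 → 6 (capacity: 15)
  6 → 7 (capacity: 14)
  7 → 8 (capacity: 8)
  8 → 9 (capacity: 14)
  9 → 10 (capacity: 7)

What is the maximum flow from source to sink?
Maximum flow = 7

Max flow: 7

Flow assignment:
  0 → 1: 7/11
  1 → 7: 7/13
  7 → 8: 7/8
  8 → 9: 7/14
  9 → 10: 7/7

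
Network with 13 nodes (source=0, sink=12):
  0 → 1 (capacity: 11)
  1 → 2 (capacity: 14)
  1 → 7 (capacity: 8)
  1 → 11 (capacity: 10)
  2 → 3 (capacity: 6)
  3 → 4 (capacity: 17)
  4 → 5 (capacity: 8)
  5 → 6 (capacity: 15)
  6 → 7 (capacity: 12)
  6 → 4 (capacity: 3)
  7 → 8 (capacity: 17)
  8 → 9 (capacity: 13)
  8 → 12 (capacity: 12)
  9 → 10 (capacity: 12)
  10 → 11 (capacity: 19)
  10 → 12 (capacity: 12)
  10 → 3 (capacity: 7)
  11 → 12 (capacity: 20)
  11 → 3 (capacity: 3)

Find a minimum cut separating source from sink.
Min cut value = 11, edges: (0,1)

Min cut value: 11
Partition: S = [0], T = [1, 2, 3, 4, 5, 6, 7, 8, 9, 10, 11, 12]
Cut edges: (0,1)

By max-flow min-cut theorem, max flow = min cut = 11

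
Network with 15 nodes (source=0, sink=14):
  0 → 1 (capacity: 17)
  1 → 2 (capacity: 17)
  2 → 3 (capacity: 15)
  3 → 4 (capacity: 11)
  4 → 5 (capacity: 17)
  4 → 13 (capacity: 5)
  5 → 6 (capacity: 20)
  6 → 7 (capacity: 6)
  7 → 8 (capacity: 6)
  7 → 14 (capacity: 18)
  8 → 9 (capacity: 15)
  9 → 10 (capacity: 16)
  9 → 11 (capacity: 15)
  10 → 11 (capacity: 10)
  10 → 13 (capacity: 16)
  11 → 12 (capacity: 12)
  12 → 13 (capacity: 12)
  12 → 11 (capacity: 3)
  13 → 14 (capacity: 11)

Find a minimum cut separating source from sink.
Min cut value = 11, edges: (4,13), (6,7)

Min cut value: 11
Partition: S = [0, 1, 2, 3, 4, 5, 6], T = [7, 8, 9, 10, 11, 12, 13, 14]
Cut edges: (4,13), (6,7)

By max-flow min-cut theorem, max flow = min cut = 11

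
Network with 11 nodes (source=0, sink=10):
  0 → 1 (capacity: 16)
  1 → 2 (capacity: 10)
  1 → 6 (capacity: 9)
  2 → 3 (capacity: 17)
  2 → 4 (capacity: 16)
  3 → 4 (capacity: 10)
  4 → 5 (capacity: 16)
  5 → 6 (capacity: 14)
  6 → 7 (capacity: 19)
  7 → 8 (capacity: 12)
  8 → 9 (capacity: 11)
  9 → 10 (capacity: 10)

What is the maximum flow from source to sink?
Maximum flow = 10

Max flow: 10

Flow assignment:
  0 → 1: 10/16
  1 → 2: 7/10
  1 → 6: 3/9
  2 → 4: 7/16
  4 → 5: 7/16
  5 → 6: 7/14
  6 → 7: 10/19
  7 → 8: 10/12
  8 → 9: 10/11
  9 → 10: 10/10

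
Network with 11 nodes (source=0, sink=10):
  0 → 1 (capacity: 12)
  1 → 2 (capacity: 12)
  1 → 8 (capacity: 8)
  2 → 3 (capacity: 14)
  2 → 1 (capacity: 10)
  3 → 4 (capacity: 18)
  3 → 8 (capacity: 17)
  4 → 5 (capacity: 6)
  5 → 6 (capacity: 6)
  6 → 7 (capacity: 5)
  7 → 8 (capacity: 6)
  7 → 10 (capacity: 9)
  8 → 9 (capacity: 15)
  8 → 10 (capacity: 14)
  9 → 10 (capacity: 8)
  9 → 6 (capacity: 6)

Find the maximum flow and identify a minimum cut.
Max flow = 12, Min cut edges: (0,1)

Maximum flow: 12
Minimum cut: (0,1)
Partition: S = [0], T = [1, 2, 3, 4, 5, 6, 7, 8, 9, 10]

Max-flow min-cut theorem verified: both equal 12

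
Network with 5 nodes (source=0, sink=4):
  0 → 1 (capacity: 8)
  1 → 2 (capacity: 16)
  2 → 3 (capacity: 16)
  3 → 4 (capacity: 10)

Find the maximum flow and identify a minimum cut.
Max flow = 8, Min cut edges: (0,1)

Maximum flow: 8
Minimum cut: (0,1)
Partition: S = [0], T = [1, 2, 3, 4]

Max-flow min-cut theorem verified: both equal 8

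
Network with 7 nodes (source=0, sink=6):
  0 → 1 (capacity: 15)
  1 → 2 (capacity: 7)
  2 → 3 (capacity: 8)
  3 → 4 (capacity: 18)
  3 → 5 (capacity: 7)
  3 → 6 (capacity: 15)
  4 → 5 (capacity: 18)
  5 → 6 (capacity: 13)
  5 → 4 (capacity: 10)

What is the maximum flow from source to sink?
Maximum flow = 7

Max flow: 7

Flow assignment:
  0 → 1: 7/15
  1 → 2: 7/7
  2 → 3: 7/8
  3 → 6: 7/15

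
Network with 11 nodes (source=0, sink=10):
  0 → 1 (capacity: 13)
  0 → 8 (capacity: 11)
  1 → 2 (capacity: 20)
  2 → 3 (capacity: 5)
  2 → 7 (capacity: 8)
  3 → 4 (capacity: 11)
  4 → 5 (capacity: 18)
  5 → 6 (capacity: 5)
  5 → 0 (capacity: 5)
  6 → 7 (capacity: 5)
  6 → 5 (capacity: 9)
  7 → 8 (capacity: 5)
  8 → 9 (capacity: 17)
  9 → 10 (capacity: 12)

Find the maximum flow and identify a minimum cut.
Max flow = 12, Min cut edges: (9,10)

Maximum flow: 12
Minimum cut: (9,10)
Partition: S = [0, 1, 2, 3, 4, 5, 6, 7, 8, 9], T = [10]

Max-flow min-cut theorem verified: both equal 12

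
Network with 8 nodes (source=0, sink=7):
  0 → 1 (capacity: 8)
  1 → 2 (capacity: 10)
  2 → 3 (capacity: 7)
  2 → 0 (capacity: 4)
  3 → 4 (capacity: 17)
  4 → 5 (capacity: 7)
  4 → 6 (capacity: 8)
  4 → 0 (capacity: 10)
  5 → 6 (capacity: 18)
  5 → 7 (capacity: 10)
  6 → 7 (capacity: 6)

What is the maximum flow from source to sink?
Maximum flow = 7

Max flow: 7

Flow assignment:
  0 → 1: 7/8
  1 → 2: 7/10
  2 → 3: 7/7
  3 → 4: 7/17
  4 → 5: 7/7
  5 → 7: 7/10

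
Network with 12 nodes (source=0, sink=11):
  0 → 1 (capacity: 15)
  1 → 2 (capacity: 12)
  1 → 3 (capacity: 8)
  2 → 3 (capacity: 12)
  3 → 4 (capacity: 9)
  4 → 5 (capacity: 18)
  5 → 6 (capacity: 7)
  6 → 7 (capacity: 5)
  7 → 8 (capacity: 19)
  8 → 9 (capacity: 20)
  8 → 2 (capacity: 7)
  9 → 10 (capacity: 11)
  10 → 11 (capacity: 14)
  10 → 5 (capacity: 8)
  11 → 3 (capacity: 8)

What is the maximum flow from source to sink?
Maximum flow = 5

Max flow: 5

Flow assignment:
  0 → 1: 5/15
  1 → 2: 1/12
  1 → 3: 4/8
  2 → 3: 1/12
  3 → 4: 5/9
  4 → 5: 5/18
  5 → 6: 5/7
  6 → 7: 5/5
  7 → 8: 5/19
  8 → 9: 5/20
  9 → 10: 5/11
  10 → 11: 5/14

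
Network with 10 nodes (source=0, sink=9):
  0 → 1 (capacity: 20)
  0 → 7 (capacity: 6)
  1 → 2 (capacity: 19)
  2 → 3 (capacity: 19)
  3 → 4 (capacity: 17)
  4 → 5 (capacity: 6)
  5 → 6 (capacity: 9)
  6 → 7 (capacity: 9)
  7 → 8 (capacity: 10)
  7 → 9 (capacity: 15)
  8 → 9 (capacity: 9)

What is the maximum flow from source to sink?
Maximum flow = 12

Max flow: 12

Flow assignment:
  0 → 1: 6/20
  0 → 7: 6/6
  1 → 2: 6/19
  2 → 3: 6/19
  3 → 4: 6/17
  4 → 5: 6/6
  5 → 6: 6/9
  6 → 7: 6/9
  7 → 9: 12/15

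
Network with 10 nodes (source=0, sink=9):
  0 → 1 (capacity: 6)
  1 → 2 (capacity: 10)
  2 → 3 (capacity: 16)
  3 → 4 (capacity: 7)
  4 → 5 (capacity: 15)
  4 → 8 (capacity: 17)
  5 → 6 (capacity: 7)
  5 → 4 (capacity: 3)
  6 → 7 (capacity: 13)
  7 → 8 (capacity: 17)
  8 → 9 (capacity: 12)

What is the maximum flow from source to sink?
Maximum flow = 6

Max flow: 6

Flow assignment:
  0 → 1: 6/6
  1 → 2: 6/10
  2 → 3: 6/16
  3 → 4: 6/7
  4 → 8: 6/17
  8 → 9: 6/12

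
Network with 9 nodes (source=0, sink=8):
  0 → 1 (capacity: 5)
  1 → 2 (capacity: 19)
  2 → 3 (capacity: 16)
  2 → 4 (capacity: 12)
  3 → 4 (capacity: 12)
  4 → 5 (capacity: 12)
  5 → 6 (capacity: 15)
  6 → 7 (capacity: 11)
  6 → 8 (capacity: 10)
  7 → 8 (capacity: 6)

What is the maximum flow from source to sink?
Maximum flow = 5

Max flow: 5

Flow assignment:
  0 → 1: 5/5
  1 → 2: 5/19
  2 → 4: 5/12
  4 → 5: 5/12
  5 → 6: 5/15
  6 → 8: 5/10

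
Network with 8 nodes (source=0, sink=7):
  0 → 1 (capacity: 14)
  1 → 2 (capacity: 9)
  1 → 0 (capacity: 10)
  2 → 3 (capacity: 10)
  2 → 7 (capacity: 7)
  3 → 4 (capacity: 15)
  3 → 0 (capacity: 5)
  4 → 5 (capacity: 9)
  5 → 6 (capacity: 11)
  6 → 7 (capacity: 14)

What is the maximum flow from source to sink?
Maximum flow = 9

Max flow: 9

Flow assignment:
  0 → 1: 9/14
  1 → 2: 9/9
  2 → 3: 2/10
  2 → 7: 7/7
  3 → 4: 2/15
  4 → 5: 2/9
  5 → 6: 2/11
  6 → 7: 2/14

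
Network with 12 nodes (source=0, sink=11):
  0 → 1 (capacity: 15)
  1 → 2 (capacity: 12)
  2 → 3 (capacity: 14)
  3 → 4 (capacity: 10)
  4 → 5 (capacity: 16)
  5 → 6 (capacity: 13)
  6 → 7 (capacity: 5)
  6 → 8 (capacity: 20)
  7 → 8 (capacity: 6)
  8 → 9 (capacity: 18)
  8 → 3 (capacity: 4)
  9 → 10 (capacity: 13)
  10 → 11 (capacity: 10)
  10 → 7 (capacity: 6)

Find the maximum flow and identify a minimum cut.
Max flow = 10, Min cut edges: (10,11)

Maximum flow: 10
Minimum cut: (10,11)
Partition: S = [0, 1, 2, 3, 4, 5, 6, 7, 8, 9, 10], T = [11]

Max-flow min-cut theorem verified: both equal 10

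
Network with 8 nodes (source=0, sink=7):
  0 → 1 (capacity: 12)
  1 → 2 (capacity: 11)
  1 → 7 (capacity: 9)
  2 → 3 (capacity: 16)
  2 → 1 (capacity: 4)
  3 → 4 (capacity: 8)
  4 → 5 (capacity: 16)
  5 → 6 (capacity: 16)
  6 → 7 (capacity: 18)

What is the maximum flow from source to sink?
Maximum flow = 12

Max flow: 12

Flow assignment:
  0 → 1: 12/12
  1 → 2: 3/11
  1 → 7: 9/9
  2 → 3: 3/16
  3 → 4: 3/8
  4 → 5: 3/16
  5 → 6: 3/16
  6 → 7: 3/18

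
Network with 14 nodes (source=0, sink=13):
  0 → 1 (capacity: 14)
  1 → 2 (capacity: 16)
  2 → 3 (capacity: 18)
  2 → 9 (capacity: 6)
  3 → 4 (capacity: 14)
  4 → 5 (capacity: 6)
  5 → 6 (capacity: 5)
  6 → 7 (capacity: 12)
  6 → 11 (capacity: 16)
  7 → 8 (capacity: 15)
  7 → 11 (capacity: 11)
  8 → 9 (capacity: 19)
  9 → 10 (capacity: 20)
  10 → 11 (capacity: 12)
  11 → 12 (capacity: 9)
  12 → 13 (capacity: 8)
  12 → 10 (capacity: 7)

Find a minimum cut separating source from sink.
Min cut value = 8, edges: (12,13)

Min cut value: 8
Partition: S = [0, 1, 2, 3, 4, 5, 6, 7, 8, 9, 10, 11, 12], T = [13]
Cut edges: (12,13)

By max-flow min-cut theorem, max flow = min cut = 8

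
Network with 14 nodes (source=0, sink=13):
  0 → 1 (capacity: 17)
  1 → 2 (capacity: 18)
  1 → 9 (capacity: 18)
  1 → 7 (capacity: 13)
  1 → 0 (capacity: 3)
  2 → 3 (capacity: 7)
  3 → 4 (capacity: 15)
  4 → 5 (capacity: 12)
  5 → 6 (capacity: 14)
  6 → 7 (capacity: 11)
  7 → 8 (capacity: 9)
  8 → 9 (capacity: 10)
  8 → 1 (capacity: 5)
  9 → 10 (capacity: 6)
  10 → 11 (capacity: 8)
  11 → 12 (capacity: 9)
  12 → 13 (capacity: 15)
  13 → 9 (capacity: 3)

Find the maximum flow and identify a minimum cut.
Max flow = 6, Min cut edges: (9,10)

Maximum flow: 6
Minimum cut: (9,10)
Partition: S = [0, 1, 2, 3, 4, 5, 6, 7, 8, 9], T = [10, 11, 12, 13]

Max-flow min-cut theorem verified: both equal 6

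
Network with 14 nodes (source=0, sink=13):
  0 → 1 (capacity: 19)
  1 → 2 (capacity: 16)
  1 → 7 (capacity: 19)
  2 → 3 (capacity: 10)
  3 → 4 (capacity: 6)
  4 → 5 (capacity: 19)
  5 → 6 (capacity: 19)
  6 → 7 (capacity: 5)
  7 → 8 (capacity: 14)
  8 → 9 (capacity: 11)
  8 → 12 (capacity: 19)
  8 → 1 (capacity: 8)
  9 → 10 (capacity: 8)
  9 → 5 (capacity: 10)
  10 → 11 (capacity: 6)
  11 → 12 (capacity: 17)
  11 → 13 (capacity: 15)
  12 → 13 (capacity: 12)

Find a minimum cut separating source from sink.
Min cut value = 14, edges: (7,8)

Min cut value: 14
Partition: S = [0, 1, 2, 3, 4, 5, 6, 7], T = [8, 9, 10, 11, 12, 13]
Cut edges: (7,8)

By max-flow min-cut theorem, max flow = min cut = 14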